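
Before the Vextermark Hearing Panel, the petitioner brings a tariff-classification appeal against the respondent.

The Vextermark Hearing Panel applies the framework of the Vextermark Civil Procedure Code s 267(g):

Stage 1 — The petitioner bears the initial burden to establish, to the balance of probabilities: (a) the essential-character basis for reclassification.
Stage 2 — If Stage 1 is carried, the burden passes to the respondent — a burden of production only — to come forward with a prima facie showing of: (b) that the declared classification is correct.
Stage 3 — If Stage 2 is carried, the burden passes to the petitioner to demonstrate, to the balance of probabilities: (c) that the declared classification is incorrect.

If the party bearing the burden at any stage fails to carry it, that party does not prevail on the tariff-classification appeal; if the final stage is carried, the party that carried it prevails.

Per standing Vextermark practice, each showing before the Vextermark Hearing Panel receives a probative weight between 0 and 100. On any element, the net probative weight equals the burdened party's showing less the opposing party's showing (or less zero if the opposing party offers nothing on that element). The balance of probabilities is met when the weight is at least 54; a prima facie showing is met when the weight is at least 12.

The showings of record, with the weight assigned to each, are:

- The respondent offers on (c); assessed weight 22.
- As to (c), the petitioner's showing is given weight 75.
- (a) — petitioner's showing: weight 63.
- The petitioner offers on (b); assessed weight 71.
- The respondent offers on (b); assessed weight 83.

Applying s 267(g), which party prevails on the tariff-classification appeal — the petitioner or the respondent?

respondent

Stage 1 — burden on petitioner; standard: the balance of probabilities (weight is at least 54).
    (a): 63 ≥ 54 [met]
  Stage 1 is satisfied; the onus moves to the respondent.
Stage 2 — burden on respondent; standard: a prima facie showing (weight is at least 12).
    (b): 83 − 71 = 12 ≥ 12 [met]
  Stage 2 carried; the burden shifts to the petitioner.
Stage 3 — burden on petitioner; standard: the balance of probabilities (weight is at least 54).
    (c): 75 − 22 = 53 < 54 [not met]
  Not every element is met, so the petitioner fails to carry Stage 3.
So the respondent prevails.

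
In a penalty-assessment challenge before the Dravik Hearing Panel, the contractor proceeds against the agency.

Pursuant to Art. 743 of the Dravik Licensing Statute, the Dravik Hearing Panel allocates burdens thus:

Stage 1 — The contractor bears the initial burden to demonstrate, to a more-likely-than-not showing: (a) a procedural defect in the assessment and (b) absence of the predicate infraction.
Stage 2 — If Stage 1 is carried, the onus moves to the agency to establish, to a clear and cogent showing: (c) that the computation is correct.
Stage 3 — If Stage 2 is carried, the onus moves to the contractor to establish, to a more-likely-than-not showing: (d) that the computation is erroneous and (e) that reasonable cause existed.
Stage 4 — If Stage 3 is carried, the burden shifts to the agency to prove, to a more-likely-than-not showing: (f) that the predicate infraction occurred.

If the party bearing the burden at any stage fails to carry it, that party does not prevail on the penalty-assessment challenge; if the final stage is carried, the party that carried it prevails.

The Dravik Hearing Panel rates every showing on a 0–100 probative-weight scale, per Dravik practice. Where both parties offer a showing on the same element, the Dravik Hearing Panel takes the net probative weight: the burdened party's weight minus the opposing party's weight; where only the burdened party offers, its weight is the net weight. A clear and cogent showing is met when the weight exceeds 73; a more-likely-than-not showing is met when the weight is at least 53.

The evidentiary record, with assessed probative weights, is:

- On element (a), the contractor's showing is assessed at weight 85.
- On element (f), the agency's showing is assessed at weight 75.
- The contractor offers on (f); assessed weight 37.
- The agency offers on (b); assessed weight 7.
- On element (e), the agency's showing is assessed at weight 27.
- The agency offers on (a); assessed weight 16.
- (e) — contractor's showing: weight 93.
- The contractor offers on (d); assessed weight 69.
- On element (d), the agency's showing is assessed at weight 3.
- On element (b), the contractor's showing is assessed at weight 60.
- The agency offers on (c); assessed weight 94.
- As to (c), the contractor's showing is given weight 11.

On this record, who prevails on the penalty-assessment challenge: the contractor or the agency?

contractor

Stage 1 (contractor, a more-likely-than-not showing, weight is at least 53): (a) net 85−16=69 ≥ 53 — meets; (b) net 60−7=53 ≥ 53 — meets.
  Stage 1 is satisfied; the onus moves to the agency.
Stage 2 (agency, a clear and cogent showing, weight exceeds 73): (c) net 94−11=83 > 73 — meets.
  All elements met. The burden passes to the contractor.
Stage 3 (contractor, a more-likely-than-not showing, weight is at least 53): (d) net 69−3=66 ≥ 53 — meets; (e) net 93−27=66 ≥ 53 — meets.
  All elements met. The burden passes to the agency.
Stage 4 (agency, a more-likely-than-not showing, weight is at least 53): (f) net 75−37=38 < 53 — fails.
  The agency does not carry Stage 4.
The contractor prevails.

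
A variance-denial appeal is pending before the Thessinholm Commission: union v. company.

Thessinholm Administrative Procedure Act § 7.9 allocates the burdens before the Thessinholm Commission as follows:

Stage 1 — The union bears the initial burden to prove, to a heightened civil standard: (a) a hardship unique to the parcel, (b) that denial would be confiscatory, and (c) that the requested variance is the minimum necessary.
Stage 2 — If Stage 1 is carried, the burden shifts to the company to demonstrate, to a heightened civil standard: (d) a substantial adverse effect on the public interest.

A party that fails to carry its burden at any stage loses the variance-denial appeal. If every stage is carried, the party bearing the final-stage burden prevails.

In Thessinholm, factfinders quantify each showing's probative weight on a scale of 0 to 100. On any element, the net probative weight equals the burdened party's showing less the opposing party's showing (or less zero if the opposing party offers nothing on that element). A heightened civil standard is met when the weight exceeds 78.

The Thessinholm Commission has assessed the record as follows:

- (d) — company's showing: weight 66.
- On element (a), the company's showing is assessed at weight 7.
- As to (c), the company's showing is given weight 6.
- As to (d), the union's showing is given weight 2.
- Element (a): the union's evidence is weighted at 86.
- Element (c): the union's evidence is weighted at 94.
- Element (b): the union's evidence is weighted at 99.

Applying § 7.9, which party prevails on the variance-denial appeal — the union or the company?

At Stage 1 the union must meet a heightened civil standard (weight exceeds 78): on (a) the weight is 86 less the opposing 7 gives net 79, > 78, so (a) meets the standard; on (b) the weight is 99, which does exceed 78, so (b) meets the standard; on (c) the weight is 94 less the opposing 6 gives net 88, > 78, so (c) meets the standard.
  All elements met. The burden passes to the company.
At Stage 2 the company must meet a heightened civil standard (weight exceeds 78): on (d) the weight is 66 less the opposing 2 gives net 64, ≤ 78, so (d) does not meet the standard.
  Not every element is met, so the company fails to carry Stage 2.
The analysis ends at Stage 2; the union prevails.

union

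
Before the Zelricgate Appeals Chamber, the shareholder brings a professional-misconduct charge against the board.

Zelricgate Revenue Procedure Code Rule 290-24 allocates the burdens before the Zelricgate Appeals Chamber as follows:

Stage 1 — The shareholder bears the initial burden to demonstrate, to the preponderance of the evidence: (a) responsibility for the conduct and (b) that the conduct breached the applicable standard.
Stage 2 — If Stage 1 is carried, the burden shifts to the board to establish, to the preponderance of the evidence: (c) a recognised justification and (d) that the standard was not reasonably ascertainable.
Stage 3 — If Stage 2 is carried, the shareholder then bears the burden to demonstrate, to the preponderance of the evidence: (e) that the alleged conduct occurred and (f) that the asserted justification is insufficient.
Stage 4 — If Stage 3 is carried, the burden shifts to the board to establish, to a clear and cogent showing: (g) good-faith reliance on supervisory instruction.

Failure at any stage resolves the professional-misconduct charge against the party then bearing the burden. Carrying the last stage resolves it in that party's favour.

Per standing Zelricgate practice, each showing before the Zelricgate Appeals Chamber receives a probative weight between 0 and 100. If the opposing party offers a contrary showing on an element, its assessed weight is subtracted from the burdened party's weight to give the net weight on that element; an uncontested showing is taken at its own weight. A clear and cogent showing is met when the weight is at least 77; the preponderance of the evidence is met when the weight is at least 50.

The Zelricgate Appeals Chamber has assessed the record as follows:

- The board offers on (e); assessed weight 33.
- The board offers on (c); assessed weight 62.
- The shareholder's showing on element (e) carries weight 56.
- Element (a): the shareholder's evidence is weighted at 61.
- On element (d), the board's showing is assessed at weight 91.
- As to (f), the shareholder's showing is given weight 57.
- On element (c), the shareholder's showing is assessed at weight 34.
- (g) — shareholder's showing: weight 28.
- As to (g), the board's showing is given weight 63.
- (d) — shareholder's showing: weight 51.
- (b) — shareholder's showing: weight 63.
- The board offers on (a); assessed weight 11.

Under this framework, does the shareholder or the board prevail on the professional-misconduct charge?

Stage 1 (shareholder, the preponderance of the evidence, weight is at least 50): (a) net 61−11=50 ≥ 50 — meets; (b) 63 ≥ 50 — meets.
  Stage 1 carried; the burden shifts to the board.
Stage 2 (board, the preponderance of the evidence, weight is at least 50): (c) net 62−34=28 < 50 — fails; (d) net 91−51=40 < 50 — fails.
  The board does not carry Stage 2.
So the shareholder prevails.

shareholder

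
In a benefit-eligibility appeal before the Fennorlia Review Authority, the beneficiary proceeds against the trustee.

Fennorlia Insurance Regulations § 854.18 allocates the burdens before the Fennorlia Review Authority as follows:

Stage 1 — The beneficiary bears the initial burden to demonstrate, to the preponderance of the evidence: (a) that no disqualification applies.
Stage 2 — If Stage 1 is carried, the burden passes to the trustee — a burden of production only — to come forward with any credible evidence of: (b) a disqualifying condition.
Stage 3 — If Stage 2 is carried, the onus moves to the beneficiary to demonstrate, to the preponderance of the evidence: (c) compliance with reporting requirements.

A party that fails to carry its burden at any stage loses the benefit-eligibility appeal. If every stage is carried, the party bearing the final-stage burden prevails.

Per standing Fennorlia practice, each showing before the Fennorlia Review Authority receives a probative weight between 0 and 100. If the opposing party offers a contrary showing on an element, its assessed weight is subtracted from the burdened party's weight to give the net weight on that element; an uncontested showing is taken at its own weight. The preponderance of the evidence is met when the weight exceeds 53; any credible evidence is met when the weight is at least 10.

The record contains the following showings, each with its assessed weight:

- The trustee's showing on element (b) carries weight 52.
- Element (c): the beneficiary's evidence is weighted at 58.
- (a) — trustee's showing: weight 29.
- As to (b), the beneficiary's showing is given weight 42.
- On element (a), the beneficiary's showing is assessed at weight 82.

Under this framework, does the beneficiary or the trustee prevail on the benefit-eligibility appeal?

trustee

Stage 1 (beneficiary, the preponderance of the evidence, weight exceeds 53): (a) net 82−29=53 ≤ 53 — fails.
  Stage 1 not carried; the beneficiary fails its burden.
The analysis ends at Stage 1; the trustee prevails.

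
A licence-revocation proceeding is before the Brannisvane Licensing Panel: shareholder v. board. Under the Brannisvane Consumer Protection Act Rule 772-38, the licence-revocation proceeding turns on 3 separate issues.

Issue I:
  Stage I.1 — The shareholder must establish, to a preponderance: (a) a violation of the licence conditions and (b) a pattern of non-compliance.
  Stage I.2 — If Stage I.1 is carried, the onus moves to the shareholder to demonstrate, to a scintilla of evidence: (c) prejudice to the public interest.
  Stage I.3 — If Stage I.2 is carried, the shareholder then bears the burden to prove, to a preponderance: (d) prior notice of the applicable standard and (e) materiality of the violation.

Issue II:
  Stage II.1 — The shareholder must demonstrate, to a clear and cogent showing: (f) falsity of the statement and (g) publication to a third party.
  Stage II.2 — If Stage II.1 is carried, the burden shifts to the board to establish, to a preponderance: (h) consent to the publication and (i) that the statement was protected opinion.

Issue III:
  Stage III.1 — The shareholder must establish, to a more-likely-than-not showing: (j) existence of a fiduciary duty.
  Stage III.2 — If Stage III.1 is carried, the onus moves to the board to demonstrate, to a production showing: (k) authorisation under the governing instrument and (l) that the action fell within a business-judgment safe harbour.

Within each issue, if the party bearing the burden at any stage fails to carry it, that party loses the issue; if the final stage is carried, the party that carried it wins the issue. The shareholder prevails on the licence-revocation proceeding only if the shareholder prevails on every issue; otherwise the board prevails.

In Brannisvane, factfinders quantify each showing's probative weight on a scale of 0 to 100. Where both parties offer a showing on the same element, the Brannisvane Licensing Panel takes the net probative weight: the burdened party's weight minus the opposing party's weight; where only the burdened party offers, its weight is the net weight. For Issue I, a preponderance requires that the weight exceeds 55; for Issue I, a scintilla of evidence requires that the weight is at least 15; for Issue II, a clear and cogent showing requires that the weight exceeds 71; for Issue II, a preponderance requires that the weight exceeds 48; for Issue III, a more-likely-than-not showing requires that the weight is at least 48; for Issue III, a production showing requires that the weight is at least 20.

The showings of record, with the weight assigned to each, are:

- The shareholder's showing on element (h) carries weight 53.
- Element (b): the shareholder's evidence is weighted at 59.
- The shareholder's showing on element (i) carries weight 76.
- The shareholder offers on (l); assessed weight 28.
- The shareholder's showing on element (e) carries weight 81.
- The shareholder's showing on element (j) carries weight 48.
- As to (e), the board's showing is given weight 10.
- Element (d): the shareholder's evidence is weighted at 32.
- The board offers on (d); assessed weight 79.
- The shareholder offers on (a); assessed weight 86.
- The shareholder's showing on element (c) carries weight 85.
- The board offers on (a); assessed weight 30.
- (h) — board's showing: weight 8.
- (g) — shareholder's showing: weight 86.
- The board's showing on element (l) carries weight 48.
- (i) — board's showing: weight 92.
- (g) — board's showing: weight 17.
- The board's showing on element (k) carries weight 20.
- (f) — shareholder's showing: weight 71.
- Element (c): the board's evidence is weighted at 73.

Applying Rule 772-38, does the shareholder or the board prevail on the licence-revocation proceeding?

board

— Issue I —
Stage I.1 — burden on shareholder; standard: a preponderance (weight exceeds 55).
    (a): 86 − 30 = 56 > 55 [met]
    (b): 59 > 55 [met]
  Stage I.1 carried; the burden remains with the shareholder.
Stage I.2 — burden on shareholder; standard: a scintilla of evidence (weight is at least 15).
    (c): 85 − 73 = 12 < 15 [not met]
  Not every element is met, so the shareholder fails to carry Stage I.2.
The board prevails on this issue.
— Issue II —
At Stage II.1 the shareholder must meet a clear and cogent showing (weight exceeds 71): on (f) the weight is 71, which does not exceed 71, so (f) does not meet the standard; on (g) the weight is 86 less the opposing 17 gives net 69, ≤ 71, so (g) does not meet the standard.
  Stage II.1 not carried; the shareholder fails its burden.
The board prevails on this issue.
— Issue III —
Stage III.1 (shareholder, a more-likely-than-not showing, weight is at least 48): (j) 48 ≥ 48 — meets.
  Stage III.1 is satisfied; the onus moves to the board.
Stage III.2 (board, a production showing, weight is at least 20): (k) 20 ≥ 20 — meets; (l) net 48−28=20 ≥ 20 — meets.
  All elements met at the final stage.
With every stage satisfied, the board prevails on this issue.
Per-issue: Issue I → board; Issue II → board; Issue III → board. The shareholder must prevail on every issue; overall, the board prevails.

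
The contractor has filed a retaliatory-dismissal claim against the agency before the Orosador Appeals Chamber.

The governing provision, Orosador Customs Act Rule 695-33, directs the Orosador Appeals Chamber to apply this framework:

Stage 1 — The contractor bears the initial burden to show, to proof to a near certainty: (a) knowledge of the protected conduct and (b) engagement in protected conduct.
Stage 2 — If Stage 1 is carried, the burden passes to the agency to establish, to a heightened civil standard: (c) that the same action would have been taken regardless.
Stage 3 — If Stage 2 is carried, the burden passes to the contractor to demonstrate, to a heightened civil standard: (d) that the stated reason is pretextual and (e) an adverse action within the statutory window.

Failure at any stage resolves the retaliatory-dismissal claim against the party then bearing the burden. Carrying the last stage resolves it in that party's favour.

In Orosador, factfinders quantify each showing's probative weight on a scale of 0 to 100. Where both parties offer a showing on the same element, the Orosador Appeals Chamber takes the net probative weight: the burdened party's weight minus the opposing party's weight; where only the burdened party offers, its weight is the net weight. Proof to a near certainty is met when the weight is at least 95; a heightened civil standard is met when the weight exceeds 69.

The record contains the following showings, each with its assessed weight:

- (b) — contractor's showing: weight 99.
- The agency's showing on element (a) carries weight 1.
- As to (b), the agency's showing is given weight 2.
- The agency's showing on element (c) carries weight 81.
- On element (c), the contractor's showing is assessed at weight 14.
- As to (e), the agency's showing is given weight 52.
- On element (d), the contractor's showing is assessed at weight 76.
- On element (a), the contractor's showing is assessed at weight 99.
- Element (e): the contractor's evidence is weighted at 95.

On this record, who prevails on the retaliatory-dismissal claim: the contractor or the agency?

Stage 1 — burden on contractor; standard: proof to a near certainty (weight is at least 95).
    (a): 99 − 1 = 98 ≥ 95 [met]
    (b): 99 − 2 = 97 ≥ 95 [met]
  Stage 1 is satisfied; the onus moves to the agency.
Stage 2 — burden on agency; standard: a heightened civil standard (weight exceeds 69).
    (c): 81 − 14 = 67 ≤ 69 [not met]
  Not every element is met, so the agency fails to carry Stage 2.
The analysis ends at Stage 2; the contractor prevails.

contractor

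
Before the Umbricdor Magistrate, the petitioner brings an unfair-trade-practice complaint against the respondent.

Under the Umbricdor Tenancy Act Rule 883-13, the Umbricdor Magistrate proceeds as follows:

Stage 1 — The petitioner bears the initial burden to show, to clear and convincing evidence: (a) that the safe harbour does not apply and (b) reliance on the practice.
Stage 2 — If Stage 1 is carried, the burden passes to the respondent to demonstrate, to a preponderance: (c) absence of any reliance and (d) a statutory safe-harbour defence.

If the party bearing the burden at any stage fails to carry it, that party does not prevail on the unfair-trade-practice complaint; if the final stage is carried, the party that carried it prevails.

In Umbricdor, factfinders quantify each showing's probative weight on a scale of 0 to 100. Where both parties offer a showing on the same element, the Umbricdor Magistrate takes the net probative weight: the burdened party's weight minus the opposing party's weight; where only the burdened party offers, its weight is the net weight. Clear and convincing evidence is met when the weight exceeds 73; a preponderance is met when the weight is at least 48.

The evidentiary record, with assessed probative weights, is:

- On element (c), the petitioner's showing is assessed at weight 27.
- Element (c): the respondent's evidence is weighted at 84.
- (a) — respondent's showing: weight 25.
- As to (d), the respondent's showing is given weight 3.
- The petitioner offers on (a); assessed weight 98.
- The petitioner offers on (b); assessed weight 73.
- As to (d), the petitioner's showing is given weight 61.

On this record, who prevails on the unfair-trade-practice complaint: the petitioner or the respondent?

respondent

At Stage 1 the petitioner must meet clear and convincing evidence (weight exceeds 73): on (a) the weight is 98 less the opposing 25 gives net 73, which does not exceed 73, so (a) does not meet the standard; on (b) the weight is 73, ≤ 73, so (b) does not meet the standard.
  Not every element is met, so the petitioner fails to carry Stage 1.
The analysis ends at Stage 1; the respondent prevails.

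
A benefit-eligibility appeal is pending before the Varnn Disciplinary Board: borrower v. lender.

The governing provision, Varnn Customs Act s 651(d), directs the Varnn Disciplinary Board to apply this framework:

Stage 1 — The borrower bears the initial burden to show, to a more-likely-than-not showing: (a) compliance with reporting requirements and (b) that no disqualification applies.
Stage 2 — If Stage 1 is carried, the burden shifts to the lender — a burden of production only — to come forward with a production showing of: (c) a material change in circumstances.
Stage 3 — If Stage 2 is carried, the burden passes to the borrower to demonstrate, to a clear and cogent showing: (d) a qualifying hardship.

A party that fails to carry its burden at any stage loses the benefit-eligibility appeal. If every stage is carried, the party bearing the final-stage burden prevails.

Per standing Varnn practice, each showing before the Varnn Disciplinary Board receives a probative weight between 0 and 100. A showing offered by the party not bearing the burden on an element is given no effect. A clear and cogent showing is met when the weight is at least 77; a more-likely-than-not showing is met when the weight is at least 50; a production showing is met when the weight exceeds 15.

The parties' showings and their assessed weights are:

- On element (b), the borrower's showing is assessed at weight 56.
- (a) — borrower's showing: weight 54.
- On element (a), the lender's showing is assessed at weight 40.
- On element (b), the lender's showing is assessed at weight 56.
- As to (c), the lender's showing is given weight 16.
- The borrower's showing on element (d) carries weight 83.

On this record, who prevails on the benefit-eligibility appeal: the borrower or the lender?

borrower

At Stage 1 the borrower must meet a more-likely-than-not showing (weight is at least 50): on (a) the weight is 54 (the lender's 40 is given no effect), ≥ 50, so (a) meets the standard; on (b) the weight is 56 (the lender's 56 is given no effect), ≥ 50, so (b) meets the standard.
  Stage 1 is satisfied; the onus moves to the lender.
At Stage 2 the lender must meet a production showing (weight exceeds 15): on (c) the weight is 16, > 15, so (c) meets the standard.
  All elements met. The burden passes to the borrower.
At Stage 3 the borrower must meet a clear and cogent showing (weight is at least 77): on (d) the weight is 83, ≥ 77, so (d) meets the standard.
  The borrower carries the last stage.
All stages carried — the borrower prevails.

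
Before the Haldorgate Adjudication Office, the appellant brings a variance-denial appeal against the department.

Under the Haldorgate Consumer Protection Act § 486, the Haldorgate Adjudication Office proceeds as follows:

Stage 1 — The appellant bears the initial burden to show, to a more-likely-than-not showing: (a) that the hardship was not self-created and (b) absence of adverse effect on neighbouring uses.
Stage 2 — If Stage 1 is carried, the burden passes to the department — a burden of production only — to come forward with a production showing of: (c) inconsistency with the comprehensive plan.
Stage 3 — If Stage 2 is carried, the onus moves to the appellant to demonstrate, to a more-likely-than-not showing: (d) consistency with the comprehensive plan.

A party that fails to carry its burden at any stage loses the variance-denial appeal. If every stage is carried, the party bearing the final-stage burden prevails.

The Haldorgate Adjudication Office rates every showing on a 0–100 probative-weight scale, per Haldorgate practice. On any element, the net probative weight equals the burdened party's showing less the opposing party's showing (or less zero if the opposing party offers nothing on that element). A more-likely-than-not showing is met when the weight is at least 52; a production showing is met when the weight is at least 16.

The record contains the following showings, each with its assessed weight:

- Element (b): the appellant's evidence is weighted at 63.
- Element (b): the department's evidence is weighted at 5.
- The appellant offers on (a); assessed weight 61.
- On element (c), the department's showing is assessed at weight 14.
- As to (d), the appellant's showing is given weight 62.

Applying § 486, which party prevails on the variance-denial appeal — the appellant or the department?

Stage 1 — burden on appellant; standard: a more-likely-than-not showing (weight is at least 52).
    (a): 61 ≥ 52 [met]
    (b): 63 − 5 = 58 ≥ 52 [met]
  All elements met. The burden passes to the department.
Stage 2 — burden on department; standard: a production showing (weight is at least 16).
    (c): 14 < 16 [not met]
  Not every element is met, so the department fails to carry Stage 2.
So the appellant prevails.

appellant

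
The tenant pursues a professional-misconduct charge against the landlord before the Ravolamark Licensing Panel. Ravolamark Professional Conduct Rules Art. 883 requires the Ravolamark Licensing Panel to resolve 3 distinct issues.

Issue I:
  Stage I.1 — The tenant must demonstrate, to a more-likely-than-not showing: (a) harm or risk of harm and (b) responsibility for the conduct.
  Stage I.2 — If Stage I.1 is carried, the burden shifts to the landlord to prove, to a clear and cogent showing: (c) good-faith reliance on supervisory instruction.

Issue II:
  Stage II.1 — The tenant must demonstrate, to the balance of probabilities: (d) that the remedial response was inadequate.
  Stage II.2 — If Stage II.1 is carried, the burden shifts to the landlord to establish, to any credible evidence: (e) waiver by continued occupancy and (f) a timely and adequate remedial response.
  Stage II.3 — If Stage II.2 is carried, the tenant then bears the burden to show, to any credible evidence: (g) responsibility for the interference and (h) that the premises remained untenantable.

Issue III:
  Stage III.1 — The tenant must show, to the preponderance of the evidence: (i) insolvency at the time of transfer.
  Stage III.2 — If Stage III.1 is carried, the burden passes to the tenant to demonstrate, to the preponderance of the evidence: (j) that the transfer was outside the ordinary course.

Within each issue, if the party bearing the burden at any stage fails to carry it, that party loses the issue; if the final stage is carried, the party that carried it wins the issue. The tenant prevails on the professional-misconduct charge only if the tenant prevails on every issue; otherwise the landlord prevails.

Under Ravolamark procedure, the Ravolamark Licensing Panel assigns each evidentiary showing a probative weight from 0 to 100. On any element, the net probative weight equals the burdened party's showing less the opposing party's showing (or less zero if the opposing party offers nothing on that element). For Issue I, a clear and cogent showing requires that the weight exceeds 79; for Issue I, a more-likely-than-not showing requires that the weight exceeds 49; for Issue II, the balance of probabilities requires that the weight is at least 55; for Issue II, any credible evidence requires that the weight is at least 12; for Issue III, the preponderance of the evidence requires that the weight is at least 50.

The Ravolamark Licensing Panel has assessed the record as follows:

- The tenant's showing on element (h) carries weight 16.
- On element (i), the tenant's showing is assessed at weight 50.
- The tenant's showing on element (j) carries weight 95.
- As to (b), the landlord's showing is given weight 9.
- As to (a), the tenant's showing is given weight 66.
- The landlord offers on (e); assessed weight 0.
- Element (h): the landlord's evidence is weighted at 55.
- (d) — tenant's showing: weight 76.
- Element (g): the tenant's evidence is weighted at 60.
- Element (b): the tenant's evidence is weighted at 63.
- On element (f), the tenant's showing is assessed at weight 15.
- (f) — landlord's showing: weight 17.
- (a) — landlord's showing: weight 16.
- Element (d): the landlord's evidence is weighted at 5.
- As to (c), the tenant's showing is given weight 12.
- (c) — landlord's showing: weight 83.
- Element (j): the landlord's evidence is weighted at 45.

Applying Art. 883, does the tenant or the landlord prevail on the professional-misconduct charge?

— Issue I —
Stage I.1 — burden on tenant; standard: a more-likely-than-not showing (weight exceeds 49).
    (a): 66 − 16 = 50 > 49 [met]
    (b): 63 − 9 = 54 > 49 [met]
  Stage I.1 carried; the burden shifts to the landlord.
Stage I.2 — burden on landlord; standard: a clear and cogent showing (weight exceeds 79).
    (c): 83 − 12 = 71 ≤ 79 [not met]
  The landlord does not carry Stage I.2.
The analysis ends at Stage I.2; the tenant prevails on this issue.
— Issue II —
At Stage II.1 the tenant must meet the balance of probabilities (weight is at least 55): on (d) the weight is 76 less the opposing 5 gives net 71, ≥ 55, so (d) meets the standard.
  Stage II.1 carried; the burden shifts to the landlord.
At Stage II.2 the landlord must meet any credible evidence (weight is at least 12): on (e) the weight is 0, which does not reach 12, so (e) does not meet the standard; on (f) the weight is 17 less the opposing 15 gives net 2, which does not reach 12, so (f) does not meet the standard.
  Not every element is met, so the landlord fails to carry Stage II.2.
The tenant prevails on this issue.
— Issue III —
Stage III.1 (tenant, the preponderance of the evidence, weight is at least 50): (i) 50 ≥ 50 — meets.
  Stage III.1 carried; the burden remains with the tenant.
Stage III.2 (tenant, the preponderance of the evidence, weight is at least 50): (j) net 95−45=50 ≥ 50 — meets.
  All elements met at the final stage.
All stages carried — the tenant prevails on this issue.
Per-issue: Issue I → tenant; Issue II → tenant; Issue III → tenant. The tenant must prevail on every issue; overall, the tenant prevails.

tenant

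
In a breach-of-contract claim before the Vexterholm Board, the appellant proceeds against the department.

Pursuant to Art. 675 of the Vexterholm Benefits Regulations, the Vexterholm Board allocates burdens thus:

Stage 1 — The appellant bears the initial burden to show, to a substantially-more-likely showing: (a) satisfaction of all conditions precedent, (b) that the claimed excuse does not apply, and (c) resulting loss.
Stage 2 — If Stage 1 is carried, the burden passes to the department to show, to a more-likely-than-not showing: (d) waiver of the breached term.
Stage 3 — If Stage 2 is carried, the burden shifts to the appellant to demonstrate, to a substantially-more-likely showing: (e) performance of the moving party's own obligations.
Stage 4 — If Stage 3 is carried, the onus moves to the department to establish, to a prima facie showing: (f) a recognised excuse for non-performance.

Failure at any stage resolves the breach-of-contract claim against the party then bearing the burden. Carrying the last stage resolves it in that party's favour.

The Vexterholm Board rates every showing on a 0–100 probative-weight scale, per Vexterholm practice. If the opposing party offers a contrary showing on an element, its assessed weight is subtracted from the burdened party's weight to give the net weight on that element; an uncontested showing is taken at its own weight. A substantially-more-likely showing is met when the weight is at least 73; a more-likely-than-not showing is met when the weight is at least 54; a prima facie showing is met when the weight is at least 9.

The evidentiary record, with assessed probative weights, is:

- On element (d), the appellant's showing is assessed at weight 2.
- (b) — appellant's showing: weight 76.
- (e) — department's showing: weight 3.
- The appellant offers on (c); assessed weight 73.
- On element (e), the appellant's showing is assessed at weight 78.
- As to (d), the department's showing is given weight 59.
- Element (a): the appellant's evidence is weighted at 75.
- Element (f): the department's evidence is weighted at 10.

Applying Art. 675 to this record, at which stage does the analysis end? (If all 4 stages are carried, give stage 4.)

Stage 1 (appellant, a substantially-more-likely showing, weight is at least 73): (a) 75 ≥ 73 — meets; (b) 76 ≥ 73 — meets; (c) 73 ≥ 73 — meets.
  The appellant carries Stage 1; the department now bears the burden.
Stage 2 (department, a more-likely-than-not showing, weight is at least 54): (d) net 59−2=57 ≥ 54 — meets.
  Stage 2 carried; the burden shifts to the appellant.
Stage 3 (appellant, a substantially-more-likely showing, weight is at least 73): (e) net 78−3=75 ≥ 73 — meets.
  All elements met. The burden passes to the department.
Stage 4 (department, a prima facie showing, weight is at least 9): (f) 10 ≥ 9 — meets.
  The department carries the last stage.
With every stage satisfied, the department prevails.

stage 4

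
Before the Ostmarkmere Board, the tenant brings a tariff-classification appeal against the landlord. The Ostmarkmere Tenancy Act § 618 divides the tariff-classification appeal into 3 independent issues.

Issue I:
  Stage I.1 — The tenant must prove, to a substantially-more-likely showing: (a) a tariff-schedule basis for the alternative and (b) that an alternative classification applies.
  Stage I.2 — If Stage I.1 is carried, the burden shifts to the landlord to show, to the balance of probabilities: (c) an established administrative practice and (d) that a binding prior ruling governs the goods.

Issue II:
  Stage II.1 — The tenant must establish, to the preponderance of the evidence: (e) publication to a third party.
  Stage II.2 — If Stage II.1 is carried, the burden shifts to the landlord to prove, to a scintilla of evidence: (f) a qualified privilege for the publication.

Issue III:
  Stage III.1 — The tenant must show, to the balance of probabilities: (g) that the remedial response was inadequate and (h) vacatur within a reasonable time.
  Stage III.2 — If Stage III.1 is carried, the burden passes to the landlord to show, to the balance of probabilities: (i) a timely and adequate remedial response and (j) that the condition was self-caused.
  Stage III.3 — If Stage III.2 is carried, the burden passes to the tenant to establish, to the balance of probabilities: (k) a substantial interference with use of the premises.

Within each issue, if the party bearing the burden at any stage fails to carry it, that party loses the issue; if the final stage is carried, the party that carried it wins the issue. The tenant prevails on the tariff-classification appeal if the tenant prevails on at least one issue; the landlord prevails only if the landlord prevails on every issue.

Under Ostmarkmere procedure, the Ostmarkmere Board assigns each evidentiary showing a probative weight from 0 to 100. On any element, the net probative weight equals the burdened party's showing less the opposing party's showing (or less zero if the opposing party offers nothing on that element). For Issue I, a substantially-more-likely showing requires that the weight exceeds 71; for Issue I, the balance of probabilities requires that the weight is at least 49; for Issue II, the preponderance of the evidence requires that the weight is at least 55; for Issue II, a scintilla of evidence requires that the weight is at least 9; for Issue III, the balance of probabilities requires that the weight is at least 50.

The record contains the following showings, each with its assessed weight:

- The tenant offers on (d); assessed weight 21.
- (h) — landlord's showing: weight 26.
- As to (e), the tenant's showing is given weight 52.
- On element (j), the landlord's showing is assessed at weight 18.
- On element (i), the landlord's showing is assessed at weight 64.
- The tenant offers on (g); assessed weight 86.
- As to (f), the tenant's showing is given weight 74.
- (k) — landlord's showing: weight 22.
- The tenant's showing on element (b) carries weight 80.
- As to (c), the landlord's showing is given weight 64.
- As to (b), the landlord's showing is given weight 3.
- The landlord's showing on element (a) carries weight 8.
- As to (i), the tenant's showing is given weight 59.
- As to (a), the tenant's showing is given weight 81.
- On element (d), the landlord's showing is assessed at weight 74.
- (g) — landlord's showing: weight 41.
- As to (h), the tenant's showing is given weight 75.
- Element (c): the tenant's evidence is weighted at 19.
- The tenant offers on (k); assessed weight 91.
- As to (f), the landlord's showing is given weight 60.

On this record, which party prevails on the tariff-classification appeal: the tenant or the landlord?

tenant

— Issue I —
Stage I.1 (tenant, a substantially-more-likely showing, weight exceeds 71): (a) net 81−8=73 > 71 — meets; (b) net 80−3=77 > 71 — meets.
  The tenant carries Stage I.1; the landlord now bears the burden.
Stage I.2 (landlord, the balance of probabilities, weight is at least 49): (c) net 64−19=45 < 49 — fails; (d) net 74−21=53 ≥ 49 — meets.
  Not every element is met, so the landlord fails to carry Stage I.2.
The analysis ends at Stage I.2; the tenant prevails on this issue.
— Issue II —
Stage II.1 — burden on tenant; standard: the preponderance of the evidence (weight is at least 55).
    (e): 52 < 55 [not met]
  Not every element is met, so the tenant fails to carry Stage II.1.
The landlord prevails on this issue.
— Issue III —
At Stage III.1 the tenant must meet the balance of probabilities (weight is at least 50): on (g) the weight is 86 less the opposing 41 gives net 45, which does not reach 50, so (g) does not meet the standard; on (h) the weight is 75 less the opposing 26 gives net 49, which does not reach 50, so (h) does not meet the standard.
  Stage III.1 not carried; the tenant fails its burden.
So the landlord prevails on this issue.
Per-issue: Issue I → tenant; Issue II → landlord; Issue III → landlord. The tenant must prevail on at least one issue; overall, the tenant prevails.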